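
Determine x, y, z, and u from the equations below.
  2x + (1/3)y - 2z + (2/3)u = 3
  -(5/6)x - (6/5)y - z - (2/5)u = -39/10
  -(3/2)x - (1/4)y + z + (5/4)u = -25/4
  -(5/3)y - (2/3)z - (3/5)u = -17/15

Row-reduce the augmented matrix:
R1 ← R1 / (2).
R2 ← R2 + 5/6·R1.
R3 ← R3 + 3/2·R1.
R2 ← R2 / (-191/180).
R1 ← R1 − 1/6·R2.
R4 ← R4 + 5/3·R2.
R3 ← R3 / (-1/2).
R1 ← R1 + 246/191·R3.
R2 ← R2 − 330/191·R3.
R4 ← R4 − 1268/573·R3.
R4 ← R4 / (7007/955).
R1 ← R1 + 801/191·R4.
R2 ← R2 − 1177/191·R4.
R3 ← R3 + 7/2·R4.
Reading off the reduced rows gives x = 3, y = 1, z = 1, u = -2.

x = 3, y = 1, z = 1, u = -2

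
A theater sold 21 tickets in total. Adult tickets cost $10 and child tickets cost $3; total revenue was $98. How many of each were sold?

adult tickets: 5, child tickets: 16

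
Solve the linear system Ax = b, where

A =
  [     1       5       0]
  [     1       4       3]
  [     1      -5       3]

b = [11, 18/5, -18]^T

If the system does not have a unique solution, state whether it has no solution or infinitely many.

Row-reduce the augmented matrix:
R2 ← R2 − 1·R1.
R3 ← R3 − 1·R1.
R2 ← R2 / (-1).
R1 ← R1 − 5·R2.
R3 ← R3 + 10·R2.
R3 ← R3 / (-27).
R1 ← R1 − 15·R3.
R2 ← R2 + 3·R3.
Reading off the reduced rows gives x_1 = -1, x_2 = 12/5, x_3 = -5/3.

x_1 = -1, x_2 = 12/5, x_3 = -5/3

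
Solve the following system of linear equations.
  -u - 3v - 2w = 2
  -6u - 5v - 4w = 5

infinitely many solutions

Row-reduce:
R1 ← R1 / (-1).
R2 ← R2 + 6·R1.
R2 ← R2 / (13).
R1 ← R1 − 3·R2.
Rank is 2 with 3 unknowns, leaving w free.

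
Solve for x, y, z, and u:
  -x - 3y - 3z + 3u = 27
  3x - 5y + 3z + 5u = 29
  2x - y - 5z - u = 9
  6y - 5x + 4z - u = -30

Row-reduce the augmented matrix:
R1 ← R1 / (-1).
R2 ← R2 − 3·R1.
R3 ← R3 − 2·R1.
R4 ← R4 + 5·R1.
R2 ← R2 / (-14).
R1 ← R1 − 3·R2.
R3 ← R3 + 7·R2.
R4 ← R4 − 21·R2.
R3 ← R3 / (-8).
R1 ← R1 − 12/7·R3.
R2 ← R2 − 3/7·R3.
R4 ← R4 − 10·R3.
R4 ← R4 / (5/2).
R1 ← R1 + 3/7·R4.
R2 ← R2 + 31/28·R4.
R3 ← R3 − 1/4·R4.
Reading off the reduced rows gives x = 0, y = -3, z = -2, u = 4.

x = 0, y = -3, z = -2, u = 4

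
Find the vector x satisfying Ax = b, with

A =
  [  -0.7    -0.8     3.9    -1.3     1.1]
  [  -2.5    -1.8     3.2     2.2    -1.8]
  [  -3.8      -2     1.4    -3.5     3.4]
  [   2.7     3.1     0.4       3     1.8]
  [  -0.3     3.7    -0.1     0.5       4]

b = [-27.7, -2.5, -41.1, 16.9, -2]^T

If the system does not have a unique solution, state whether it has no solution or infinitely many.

Row-reduce the augmented matrix:
R1 ← R1 / (-7/10).
R2 ← R2 + 5/2·R1.
R3 ← R3 + 19/5·R1.
R4 ← R4 − 27/10·R1.
R5 ← R5 + 3/10·R1.
R2 ← R2 / (37/35).
R1 ← R1 − 8/7·R2.
R3 ← R3 − 82/35·R2.
R4 ← R4 − 1/70·R2.
R5 ← R5 − 283/70·R2.
R3 ← R3 / (741/185).
R1 ← R1 − 223/37·R3.
R2 ← R2 + 751/74·R3.
R4 ← R4 − 2307/148·R3.
R5 ← R5 − 29051/740·R3.
R4 ← R4 / (425517/9880).
R1 ← R1 − 17675/1482·R4.
R2 ← R2 + 67991/2964·R4.
R3 ← R3 + 4295/1482·R4.
R5 ← R5 − 138313/1560·R4.
R5 ← R5 / (-7492613/1418390).
R1 ← R1 + 198106/141839·R5.
R2 ← R2 − 355696/141839·R5.
R3 ← R3 − 40877/141839·R5.
R4 ← R4 + 109604/141839·R5.
Reading off the reduced rows gives x_1 = 1, x_2 = 2, x_3 = -4, x_4 = 5, x_5 = -3.

x_1 = 1, x_2 = 2, x_3 = -4, x_4 = 5, x_5 = -3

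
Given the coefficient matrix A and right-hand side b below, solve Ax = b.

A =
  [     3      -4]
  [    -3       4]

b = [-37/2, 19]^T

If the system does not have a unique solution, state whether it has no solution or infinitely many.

no solution

Row-reduce:
R1 ← R1 / (3).
R2 ← R2 + 3·R1.
Row 2 reduces to 0 = 1/2, a contradiction. The system is inconsistent.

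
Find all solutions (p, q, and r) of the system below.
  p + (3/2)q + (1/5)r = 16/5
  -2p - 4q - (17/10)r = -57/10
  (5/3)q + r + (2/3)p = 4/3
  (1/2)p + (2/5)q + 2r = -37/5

no solution

Row-reduce:
R2 ← R2 + 2·R1.
R3 ← R3 − 2/3·R1.
R4 ← R4 − 1/2·R1.
R2 ← R2 / (-1).
R1 ← R1 − 3/2·R2.
R3 ← R3 − 2/3·R2.
R4 ← R4 + 7/20·R2.
Swap R3 and R4.
R3 ← R3 / (471/200).
R1 ← R1 + 7/4·R3.
R2 ← R2 − 13/10·R3.
Row 4 reduces to 0 = -1/3, a contradiction. The system is inconsistent.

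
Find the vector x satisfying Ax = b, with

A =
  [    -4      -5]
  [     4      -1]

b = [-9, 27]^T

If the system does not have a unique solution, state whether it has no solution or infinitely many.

x_1 = 6, x_2 = -3

From equation 2: x_2 = -27 + 4·x_1.
Substitute into equation 1 and solve: x_1 = 6.
Then x_2 = -3.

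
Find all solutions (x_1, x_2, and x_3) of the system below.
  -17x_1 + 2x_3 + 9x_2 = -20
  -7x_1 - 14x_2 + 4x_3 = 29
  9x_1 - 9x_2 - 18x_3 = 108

x_1 = -1, x_2 = -3, x_3 = -5

Row-reduce the augmented matrix:
R1 ← R1 / (-17).
R2 ← R2 + 7·R1.
R3 ← R3 − 9·R1.
R2 ← R2 / (-301/17).
R1 ← R1 + 9/17·R2.
R3 ← R3 + 72/17·R2.
R3 ← R3 / (-5328/301).
R1 ← R1 + 64/301·R3.
R2 ← R2 + 54/301·R3.
Reading off the reduced rows gives x_1 = -1, x_2 = -3, x_3 = -5.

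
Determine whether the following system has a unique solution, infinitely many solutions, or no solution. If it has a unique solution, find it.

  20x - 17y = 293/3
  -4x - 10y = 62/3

Row-reduce the augmented matrix:
R1 ← R1 / (20).
R2 ← R2 + 4·R1.
R2 ← R2 / (-67/5).
R1 ← R1 + 17/20·R2.
Reading off the reduced rows gives x = 7/3, y = -3.

x = 7/3, y = -3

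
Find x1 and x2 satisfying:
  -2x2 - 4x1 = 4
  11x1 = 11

Row-reduce the augmented matrix:
R1 ← R1 / (-4).
R2 ← R2 − 11·R1.
R2 ← R2 / (-11/2).
R1 ← R1 − 1/2·R2.
Reading off the reduced rows gives x1 = 1, x2 = -4.

x1 = 1, x2 = -4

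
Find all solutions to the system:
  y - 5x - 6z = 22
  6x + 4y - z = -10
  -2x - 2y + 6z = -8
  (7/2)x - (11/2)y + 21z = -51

Row-reduce:
R1 ← R1 / (-5).
R2 ← R2 − 6·R1.
R3 ← R3 + 2·R1.
R4 ← R4 − 7/2·R1.
R2 ← R2 / (26/5).
R1 ← R1 + 1/5·R2.
R3 ← R3 + 12/5·R2.
R4 ← R4 + 24/5·R2.
R3 ← R3 / (60/13).
R1 ← R1 − 23/26·R3.
R2 ← R2 + 41/26·R3.
R4 ← R4 − 120/13·R3.
Row 4 reduces to 0 = -2, a contradiction. The system is inconsistent.

no solution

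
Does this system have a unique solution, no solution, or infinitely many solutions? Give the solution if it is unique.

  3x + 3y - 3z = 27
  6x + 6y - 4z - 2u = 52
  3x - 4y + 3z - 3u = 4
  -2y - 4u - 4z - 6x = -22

Row-reduce the augmented matrix:
R1 ← R1 / (3).
R2 ← R2 − 6·R1.
R3 ← R3 − 3·R1.
R4 ← R4 + 6·R1.
Swap R2 and R3.
R2 ← R2 / (-7).
R1 ← R1 − 1·R2.
R4 ← R4 − 4·R2.
R3 ← R3 / (2).
R1 ← R1 + 1/7·R3.
R2 ← R2 + 6/7·R3.
R4 ← R4 + 46/7·R3.
R4 ← R4 / (-86/7).
R1 ← R1 + 4/7·R4.
R2 ← R2 + 3/7·R4.
R3 ← R3 + 1·R4.
Reading off the reduced rows gives x = 5, y = 2, z = -2, u = -1.

x = 5, y = 2, z = -2, u = -1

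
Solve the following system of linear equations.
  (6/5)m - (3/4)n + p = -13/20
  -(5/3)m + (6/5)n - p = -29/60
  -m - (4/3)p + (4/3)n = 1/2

Row-reduce the augmented matrix:
R1 ← R1 / (6/5).
R2 ← R2 + 5/3·R1.
R3 ← R3 + 1·R1.
R2 ← R2 / (19/120).
R1 ← R1 + 5/8·R2.
R3 ← R3 − 17/24·R2.
R3 ← R3 / (-383/171).
R1 ← R1 − 45/19·R3.
R2 ← R2 − 140/57·R3.
Reading off the reduced rows gives m = 1/2, n = -2, p = -11/4.

m = 1/2, n = -2, p = -11/4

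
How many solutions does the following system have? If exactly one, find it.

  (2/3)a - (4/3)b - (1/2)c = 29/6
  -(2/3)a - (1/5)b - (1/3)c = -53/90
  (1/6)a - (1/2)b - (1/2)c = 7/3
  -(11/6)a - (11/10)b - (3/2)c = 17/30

Row-reduce the augmented matrix:
R1 ← R1 / (2/3).
R2 ← R2 + 2/3·R1.
R3 ← R3 − 1/6·R1.
R4 ← R4 + 11/6·R1.
R2 ← R2 / (-23/15).
R1 ← R1 + 2·R2.
R3 ← R3 + 1/6·R2.
R4 ← R4 + 143/30·R2.
R3 ← R3 / (-157/552).
R1 ← R1 − 31/92·R3.
R2 ← R2 − 25/46·R3.
R4 ← R4 + 157/552·R3.
R4 reduces to 0 = 0, so the extra equation is consistent.
Reading off the reduced rows gives a = 5/2, b = -3/2, c = -7/3.

a = 5/2, b = -3/2, c = -7/3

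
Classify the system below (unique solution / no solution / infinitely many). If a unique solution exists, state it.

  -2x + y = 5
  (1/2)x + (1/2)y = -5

x = -5, y = -5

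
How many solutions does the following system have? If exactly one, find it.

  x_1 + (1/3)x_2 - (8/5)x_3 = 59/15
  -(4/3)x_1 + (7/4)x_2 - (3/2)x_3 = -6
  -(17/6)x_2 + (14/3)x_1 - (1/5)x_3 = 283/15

no solution

Row-reduce:
R2 ← R2 + 4/3·R1.
R3 ← R3 − 14/3·R1.
R2 ← R2 / (79/36).
R1 ← R1 − 1/3·R2.
R3 ← R3 + 79/18·R2.
Row 3 reduces to 0 = -1, a contradiction. The system is inconsistent.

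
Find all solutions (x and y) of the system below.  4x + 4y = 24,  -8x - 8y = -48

infinitely many solutions

Row-reduce:
R1 ← R1 / (4).
R2 ← R2 + 8·R1.
Rank is 1 with 2 unknowns, leaving y free.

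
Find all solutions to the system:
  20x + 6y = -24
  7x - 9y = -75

x = -3, y = 6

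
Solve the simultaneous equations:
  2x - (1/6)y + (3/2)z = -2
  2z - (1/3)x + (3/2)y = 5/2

infinitely many solutions

Row-reduce:
R1 ← R1 / (2).
R2 ← R2 + 1/3·R1.
R2 ← R2 / (53/36).
R1 ← R1 + 1/12·R2.
Rank is 2 with 3 unknowns, leaving z free.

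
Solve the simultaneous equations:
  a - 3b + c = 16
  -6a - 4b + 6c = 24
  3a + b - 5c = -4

a = -1, b = -6, c = -1

Row-reduce the augmented matrix:
R2 ← R2 + 6·R1.
R3 ← R3 − 3·R1.
R2 ← R2 / (-22).
R1 ← R1 + 3·R2.
R3 ← R3 − 10·R2.
R3 ← R3 / (-28/11).
R1 ← R1 + 7/11·R3.
R2 ← R2 + 6/11·R3.
Reading off the reduced rows gives a = -1, b = -6, c = -1.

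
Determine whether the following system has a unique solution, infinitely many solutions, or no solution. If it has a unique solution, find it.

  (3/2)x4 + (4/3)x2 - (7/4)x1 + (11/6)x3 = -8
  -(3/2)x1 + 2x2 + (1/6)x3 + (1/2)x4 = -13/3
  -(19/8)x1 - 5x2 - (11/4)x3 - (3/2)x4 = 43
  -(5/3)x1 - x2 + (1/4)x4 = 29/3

Row-reduce:
R1 ← R1 / (-7/4).
R2 ← R2 + 3/2·R1.
R3 ← R3 + 19/8·R1.
R4 ← R4 + 5/3·R1.
R2 ← R2 / (6/7).
R1 ← R1 + 16/21·R2.
R3 ← R3 + 143/21·R2.
R4 ← R4 + 143/63·R2.
R3 ← R3 / (-1771/108).
R1 ← R1 + 62/27·R3.
R2 ← R2 + 59/36·R3.
R4 ← R4 + 1771/324·R3.
Row 4 reduces to 0 = -2/3, a contradiction. The system is inconsistent.

no solution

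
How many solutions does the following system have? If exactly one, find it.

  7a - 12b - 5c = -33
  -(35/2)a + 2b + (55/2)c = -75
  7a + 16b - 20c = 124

Row-reduce:
R1 ← R1 / (7).
R2 ← R2 + 35/2·R1.
R3 ← R3 − 7·R1.
R2 ← R2 / (-28).
R1 ← R1 + 12/7·R2.
R3 ← R3 − 28·R2.
Row 3 reduces to 0 = -1/2, a contradiction. The system is inconsistent.

no solution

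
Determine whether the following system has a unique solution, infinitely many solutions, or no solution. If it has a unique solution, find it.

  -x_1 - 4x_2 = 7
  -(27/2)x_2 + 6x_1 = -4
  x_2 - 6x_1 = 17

no solution

Row-reduce:
R1 ← R1 / (-1).
R2 ← R2 − 6·R1.
R3 ← R3 + 6·R1.
R2 ← R2 / (-75/2).
R1 ← R1 − 4·R2.
R3 ← R3 − 25·R2.
Row 3 reduces to 0 = 1/3, a contradiction. The system is inconsistent.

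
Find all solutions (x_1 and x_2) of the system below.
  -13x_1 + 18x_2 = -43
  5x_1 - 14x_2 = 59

x_1 = -5, x_2 = -6

Row-reduce the augmented matrix:
R1 ← R1 / (-13).
R2 ← R2 − 5·R1.
R2 ← R2 / (-92/13).
R1 ← R1 + 18/13·R2.
Reading off the reduced rows gives x_1 = -5, x_2 = -6.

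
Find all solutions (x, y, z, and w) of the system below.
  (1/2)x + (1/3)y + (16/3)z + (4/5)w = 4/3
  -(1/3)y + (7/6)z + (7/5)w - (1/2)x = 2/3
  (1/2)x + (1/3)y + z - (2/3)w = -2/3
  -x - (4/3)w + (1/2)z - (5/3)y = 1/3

Row-reduce:
R1 ← R1 / (1/2).
R2 ← R2 + 1/2·R1.
R3 ← R3 − 1/2·R1.
R4 ← R4 + 1·R1.
Swap R2 and R4.
R2 ← R2 / (-1).
R1 ← R1 − 2/3·R2.
R3 ← R3 / (-13/3).
R1 ← R1 − 163/9·R3.
R2 ← R2 + 67/6·R3.
R4 ← R4 − 13/2·R3.
Row 4 reduces to 0 = -1, a contradiction. The system is inconsistent.

no solution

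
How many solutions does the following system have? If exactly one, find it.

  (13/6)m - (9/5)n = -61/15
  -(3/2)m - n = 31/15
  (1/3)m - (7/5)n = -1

m = -8/5, n = 1/3

Row-reduce the augmented matrix:
R1 ← R1 / (13/6).
R2 ← R2 + 3/2·R1.
R3 ← R3 − 1/3·R1.
R2 ← R2 / (-146/65).
R1 ← R1 + 54/65·R2.
R3 ← R3 + 73/65·R2.
R3 reduces to 0 = 0, so the extra equation is consistent.
Reading off the reduced rows gives m = -8/5, n = 1/3.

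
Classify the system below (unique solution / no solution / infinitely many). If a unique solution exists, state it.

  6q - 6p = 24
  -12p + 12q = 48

infinitely many solutions

Row-reduce:
R1 ← R1 / (-6).
R2 ← R2 + 12·R1.
Rank is 1 with 2 unknowns, leaving q free.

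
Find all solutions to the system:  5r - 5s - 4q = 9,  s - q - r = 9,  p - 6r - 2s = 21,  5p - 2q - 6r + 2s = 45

Row-reduce the augmented matrix:
Swap R1 and R3.
R4 ← R4 − 5·R1.
R2 ← R2 / (-1).
R3 ← R3 + 4·R2.
R4 ← R4 + 2·R2.
R3 ← R3 / (9).
R1 ← R1 + 6·R3.
R2 ← R2 − 1·R3.
R4 ← R4 − 26·R3.
R4 ← R4 / (36).
R1 ← R1 + 8·R4.
R3 ← R3 + 1·R4.
Reading off the reduced rows gives p = 3, q = -6, r = -3, s = 0.

p = 3, q = -6, r = -3, s = 0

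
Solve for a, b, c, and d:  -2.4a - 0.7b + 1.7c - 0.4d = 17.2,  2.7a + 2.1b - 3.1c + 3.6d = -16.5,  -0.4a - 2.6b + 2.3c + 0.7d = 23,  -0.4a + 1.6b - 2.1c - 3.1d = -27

Row-reduce the augmented matrix:
R1 ← R1 / (-12/5).
R2 ← R2 − 27/10·R1.
R3 ← R3 + 2/5·R1.
R4 ← R4 + 2/5·R1.
R2 ← R2 / (21/16).
R1 ← R1 − 7/24·R2.
R3 ← R3 + 149/60·R2.
R4 ← R4 − 103/60·R2.
R3 ← R3 / (-29/126).
R1 ← R1 + 4/9·R3.
R2 ← R2 + 19/21·R3.
R4 ← R4 + 523/630·R3.
R4 ← R4 / (-113882/3625).
R1 ← R1 + 9804/725·R4.
R2 ← R2 + 17431/725·R4.
R3 ← R3 + 21189/725·R4.
Reading off the reduced rows gives a = -3, b = -2, c = 6, d = 4.

a = -3, b = -2, c = 6, d = 4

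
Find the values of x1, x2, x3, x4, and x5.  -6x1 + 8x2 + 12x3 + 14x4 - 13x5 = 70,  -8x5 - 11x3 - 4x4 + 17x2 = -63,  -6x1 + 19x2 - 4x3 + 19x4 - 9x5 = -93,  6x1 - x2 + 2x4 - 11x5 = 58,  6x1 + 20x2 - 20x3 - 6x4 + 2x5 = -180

Row-reduce the augmented matrix:
R1 ← R1 / (-6).
R3 ← R3 + 6·R1.
R4 ← R4 − 6·R1.
R5 ← R5 − 6·R1.
R2 ← R2 / (17).
R1 ← R1 + 4/3·R2.
R3 ← R3 − 11·R2.
R4 ← R4 − 7·R2.
R5 ← R5 − 28·R2.
R3 ← R3 / (-151/17).
R1 ← R1 + 146/51·R3.
R2 ← R2 + 11/17·R3.
R4 ← R4 − 281/17·R3.
R5 ← R5 − 172/17·R3.
R4 ← R4 / (4797/151).
R1 ← R1 + 769/151·R4.
R2 ← R2 + 119/151·R4.
R3 ← R3 + 129/151·R4.
R5 ← R5 − 3508/151·R4.
R5 ← R5 / (73313/4797).
R1 ← R1 + 19189/9594·R5.
R2 ← R2 + 5896/4797·R5.
R3 ← R3 + 1808/1599·R5.
R4 ← R4 + 548/4797·R5.
Reading off the reduced rows gives x1 = -1, x2 = -4, x3 = 5, x4 = -3, x5 = -6.

x1 = -1, x2 = -4, x3 = 5, x4 = -3, x5 = -6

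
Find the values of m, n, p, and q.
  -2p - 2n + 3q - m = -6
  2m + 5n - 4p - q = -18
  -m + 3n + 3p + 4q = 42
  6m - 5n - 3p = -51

m = -3, n = 3, p = 6, q = 3

Row-reduce the augmented matrix:
R1 ← R1 / (-1).
R2 ← R2 − 2·R1.
R3 ← R3 + 1·R1.
R4 ← R4 − 6·R1.
R1 ← R1 − 2·R2.
R3 ← R3 − 5·R2.
R4 ← R4 + 17·R2.
R3 ← R3 / (45).
R1 ← R1 − 18·R3.
R2 ← R2 + 8·R3.
R4 ← R4 + 151·R3.
R4 ← R4 / (337/15).
R1 ← R1 + 17/5·R4.
R2 ← R2 − 11/15·R4.
R3 ← R3 + 8/15·R4.
Reading off the reduced rows gives m = -3, n = 3, p = 6, q = 3.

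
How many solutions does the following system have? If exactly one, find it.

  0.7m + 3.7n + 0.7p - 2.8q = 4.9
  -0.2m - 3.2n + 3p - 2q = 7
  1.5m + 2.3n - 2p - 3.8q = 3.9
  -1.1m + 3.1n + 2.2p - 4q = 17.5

m = -5, n = 0, p = 0, q = -3

Row-reduce the augmented matrix:
R1 ← R1 / (7/10).
R2 ← R2 + 1/5·R1.
R3 ← R3 − 3/2·R1.
R4 ← R4 + 11/10·R1.
R2 ← R2 / (-15/7).
R1 ← R1 − 37/7·R2.
R3 ← R3 + 197/35·R2.
R4 ← R4 − 312/35·R2.
R3 ← R3 / (-8929/750).
R1 ← R1 − 667/75·R3.
R2 ← R2 + 112/75·R3.
R4 ← R4 − 4153/250·R3.
R4 ← R4 / (-59967/8929).
R1 ← R1 + 33656/8929·R4.
R2 ← R2 − 966/8929·R4.
R3 ← R3 + 7166/8929·R4.
Reading off the reduced rows gives m = -5, n = 0, p = 0, q = -3.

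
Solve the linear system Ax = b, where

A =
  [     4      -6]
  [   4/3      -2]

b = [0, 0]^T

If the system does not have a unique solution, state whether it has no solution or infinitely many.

infinitely many solutions

Row-reduce:
R1 ← R1 / (4).
R2 ← R2 − 4/3·R1.
Rank is 1 with 2 unknowns, leaving x_2 free.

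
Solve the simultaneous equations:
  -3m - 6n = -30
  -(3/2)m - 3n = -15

infinitely many solutions

Row-reduce:
R1 ← R1 / (-3).
R2 ← R2 + 3/2·R1.
Rank is 1 with 2 unknowns, leaving n free.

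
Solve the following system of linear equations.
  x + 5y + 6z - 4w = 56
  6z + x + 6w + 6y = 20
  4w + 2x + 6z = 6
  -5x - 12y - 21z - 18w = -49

infinitely many solutions

Row-reduce:
R2 ← R2 − 1·R1.
R3 ← R3 − 2·R1.
R4 ← R4 + 5·R1.
R1 ← R1 − 5·R2.
R3 ← R3 + 10·R2.
R4 ← R4 − 13·R2.
R3 ← R3 / (-6).
R1 ← R1 − 6·R3.
R4 ← R4 − 9·R3.
Rank is 3 with 4 unknowns, leaving w free.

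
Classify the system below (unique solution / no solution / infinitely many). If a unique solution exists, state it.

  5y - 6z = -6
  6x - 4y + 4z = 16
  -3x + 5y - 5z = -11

x = 2, y = 0, z = 1

Row-reduce the augmented matrix:
Swap R1 and R2.
R1 ← R1 / (6).
R3 ← R3 + 3·R1.
R2 ← R2 / (5).
R1 ← R1 + 2/3·R2.
R3 ← R3 − 3·R2.
R3 ← R3 / (3/5).
R1 ← R1 + 2/15·R3.
R2 ← R2 + 6/5·R3.
Reading off the reduced rows gives x = 2, y = 0, z = 1.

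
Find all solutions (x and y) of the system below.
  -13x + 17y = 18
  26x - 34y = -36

infinitely many solutions

Row-reduce:
R1 ← R1 / (-13).
R2 ← R2 − 26·R1.
Rank is 1 with 2 unknowns, leaving y free.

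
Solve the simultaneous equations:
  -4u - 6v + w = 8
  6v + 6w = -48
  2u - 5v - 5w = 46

u = 3, v = -4, w = -4

Row-reduce the augmented matrix:
R1 ← R1 / (-4).
R3 ← R3 − 2·R1.
R2 ← R2 / (6).
R1 ← R1 − 3/2·R2.
R3 ← R3 + 8·R2.
R3 ← R3 / (7/2).
R1 ← R1 + 7/4·R3.
R2 ← R2 − 1·R3.
Reading off the reduced rows gives u = 3, v = -4, w = -4.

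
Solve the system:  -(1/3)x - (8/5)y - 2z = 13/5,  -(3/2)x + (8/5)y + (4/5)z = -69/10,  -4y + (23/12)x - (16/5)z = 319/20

no solution

Row-reduce:
R1 ← R1 / (-1/3).
R2 ← R2 + 3/2·R1.
R3 ← R3 − 23/12·R1.
R2 ← R2 / (44/5).
R1 ← R1 − 24/5·R2.
R3 ← R3 + 66/5·R2.
Row 3 reduces to 0 = 3, a contradiction. The system is inconsistent.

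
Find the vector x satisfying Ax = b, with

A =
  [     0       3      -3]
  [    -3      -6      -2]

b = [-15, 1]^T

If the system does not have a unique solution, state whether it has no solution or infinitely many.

infinitely many solutions

Row-reduce:
Swap R1 and R2.
R1 ← R1 / (-3).
R2 ← R2 / (3).
R1 ← R1 − 2·R2.
Rank is 2 with 3 unknowns, leaving x_3 free.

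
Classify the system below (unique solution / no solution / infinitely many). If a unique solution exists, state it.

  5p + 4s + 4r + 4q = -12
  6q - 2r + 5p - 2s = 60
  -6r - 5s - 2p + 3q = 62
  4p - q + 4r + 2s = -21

p = 4, q = 3, r = -6, s = -5

Row-reduce the augmented matrix:
R1 ← R1 / (5).
R2 ← R2 − 5·R1.
R3 ← R3 + 2·R1.
R4 ← R4 − 4·R1.
R2 ← R2 / (2).
R1 ← R1 − 4/5·R2.
R3 ← R3 − 23/5·R2.
R4 ← R4 + 21/5·R2.
R3 ← R3 / (47/5).
R1 ← R1 − 16/5·R3.
R2 ← R2 + 3·R3.
R4 ← R4 + 59/5·R3.
R4 ← R4 / (-35/47).
R1 ← R1 + 16/47·R4.
R2 ← R2 − 15/47·R4.
R3 ← R3 − 52/47·R4.
Reading off the reduced rows gives p = 4, q = 3, r = -6, s = -5.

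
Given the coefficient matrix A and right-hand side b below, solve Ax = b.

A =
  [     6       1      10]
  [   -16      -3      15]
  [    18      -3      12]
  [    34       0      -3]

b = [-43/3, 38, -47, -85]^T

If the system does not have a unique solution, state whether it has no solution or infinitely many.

x_1 = -5/2, x_2 = 2/3, x_3 = 0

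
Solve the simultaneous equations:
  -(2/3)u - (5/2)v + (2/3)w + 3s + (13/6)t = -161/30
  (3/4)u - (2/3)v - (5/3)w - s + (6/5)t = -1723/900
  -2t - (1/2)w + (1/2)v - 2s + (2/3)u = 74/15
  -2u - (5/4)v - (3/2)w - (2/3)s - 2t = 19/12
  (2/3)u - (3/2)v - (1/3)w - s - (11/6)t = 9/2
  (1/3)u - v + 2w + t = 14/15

u = 3/5, v = -1/3, w = 1, s = -1, t = -8/5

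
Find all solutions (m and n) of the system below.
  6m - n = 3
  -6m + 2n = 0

Row-reduce the augmented matrix:
R1 ← R1 / (6).
R2 ← R2 + 6·R1.
R1 ← R1 + 1/6·R2.
Reading off the reduced rows gives m = 1, n = 3.

m = 1, n = 3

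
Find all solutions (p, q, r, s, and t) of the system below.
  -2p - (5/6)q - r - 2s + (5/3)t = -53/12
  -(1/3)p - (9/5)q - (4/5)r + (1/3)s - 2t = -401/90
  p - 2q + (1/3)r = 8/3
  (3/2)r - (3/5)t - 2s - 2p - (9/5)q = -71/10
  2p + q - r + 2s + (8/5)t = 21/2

p = 4/3, q = -1/2, r = 1, s = 8/3, t = 5/2

Row-reduce the augmented matrix:
R1 ← R1 / (-2).
R2 ← R2 + 1/3·R1.
R3 ← R3 − 1·R1.
R4 ← R4 + 2·R1.
R5 ← R5 − 2·R1.
R2 ← R2 / (-299/180).
R1 ← R1 − 5/12·R2.
R3 ← R3 + 29/12·R2.
R4 ← R4 + 29/30·R2.
R5 ← R5 − 1/6·R2.
R3 ← R3 / (677/897).
R1 ← R1 − 102/299·R3.
R2 ← R2 − 114/299·R3.
R4 ← R4 − 8577/2990·R3.
R5 ← R5 + 617/299·R3.
R4 ← R4 / (48061/6770).
R1 ← R1 − 1393/677·R4.
R2 ← R2 − 402/677·R4.
R3 ← R3 + 1767/677·R4.
R5 ← R5 + 3601/677·R4.
R5 ← R5 / (34416/18485).
R1 ← R1 − 75078/48061·R5.
R2 ← R2 − 32362/48061·R5.
R3 ← R3 + 31062/48061·R5.
R4 ← R4 + 113082/48061·R5.
Reading off the reduced rows gives p = 4/3, q = -1/2, r = 1, s = 8/3, t = 5/2.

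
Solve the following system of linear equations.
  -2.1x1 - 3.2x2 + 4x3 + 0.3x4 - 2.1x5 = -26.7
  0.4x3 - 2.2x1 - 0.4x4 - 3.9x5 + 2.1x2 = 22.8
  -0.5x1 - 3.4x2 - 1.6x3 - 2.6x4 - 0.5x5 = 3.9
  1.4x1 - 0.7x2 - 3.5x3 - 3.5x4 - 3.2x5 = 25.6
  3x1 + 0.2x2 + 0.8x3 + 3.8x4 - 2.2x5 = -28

Row-reduce the augmented matrix:
R1 ← R1 / (-21/10).
R2 ← R2 + 11/5·R1.
R3 ← R3 + 1/2·R1.
R4 ← R4 − 7/5·R1.
R5 ← R5 − 3·R1.
R2 ← R2 / (229/42).
R1 ← R1 − 32/21·R2.
R3 ← R3 + 277/105·R2.
R4 ← R4 + 17/6·R2.
R5 ← R5 + 153/35·R2.
R3 ← R3 / (-25112/5725).
R1 ← R1 + 968/1145·R3.
R2 ← R2 + 796/1145·R3.
R4 ← R4 + 6419/2290·R3.
R5 ← R5 − 19896/5725·R3.
R4 ← R4 / (-875497/502240).
R1 ← R1 − 4007/6278·R4.
R2 ← R2 − 4359/12556·R4.
R3 ← R3 − 34545/50224·R4.
R5 ← R5 − 7945/6278·R4.
R5 ← R5 / (-6762551/625355).
R1 ← R1 + 159017/875497·R5.
R2 ← R2 + 1023277/875497·R5.
R3 ← R3 + 221213/125071·R5.
R4 ← R4 − 2489994/875497·R5.
Reading off the reduced rows gives x1 = -4, x2 = 5, x3 = -5, x4 = -4, x5 = -1.

x1 = -4, x2 = 5, x3 = -5, x4 = -4, x5 = -1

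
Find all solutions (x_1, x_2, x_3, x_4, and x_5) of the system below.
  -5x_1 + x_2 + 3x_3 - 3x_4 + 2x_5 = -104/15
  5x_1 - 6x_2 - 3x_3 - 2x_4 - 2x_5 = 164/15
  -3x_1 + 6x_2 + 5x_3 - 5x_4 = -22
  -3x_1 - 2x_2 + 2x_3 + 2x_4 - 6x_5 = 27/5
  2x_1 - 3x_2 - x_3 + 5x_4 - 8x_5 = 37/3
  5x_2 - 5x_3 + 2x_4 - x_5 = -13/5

x_1 = -1/3, x_2 = -2, x_3 = -1, x_4 = 6/5, x_5 = 0

Row-reduce the augmented matrix:
R1 ← R1 / (-5).
R2 ← R2 − 5·R1.
R3 ← R3 + 3·R1.
R4 ← R4 + 3·R1.
R5 ← R5 − 2·R1.
R2 ← R2 / (-5).
R1 ← R1 + 1/5·R2.
R3 ← R3 − 27/5·R2.
R4 ← R4 + 13/5·R2.
R5 ← R5 + 13/5·R2.
R6 ← R6 − 5·R2.
R3 ← R3 / (16/5).
R1 ← R1 + 3/5·R3.
R4 ← R4 − 1/5·R3.
R5 ← R5 − 1/5·R3.
R6 ← R6 + 5·R3.
R4 ← R4 / (111/16).
R1 ← R1 + 13/16·R4.
R2 ← R2 − 1·R4.
R3 ← R3 + 43/16·R4.
R5 ← R5 − 111/16·R4.
R6 ← R6 + 263/16·R4.
Swap R5 and R6.
R5 ← R5 / (-731/37).
R1 ← R1 + 54/37·R5.
R2 ← R2 − 38/37·R5.
R3 ← R3 + 116/37·R5.
R4 ← R4 + 38/37·R5.
R6 reduces to 0 = 0, so the extra equation is consistent.
Reading off the reduced rows gives x_1 = -1/3, x_2 = -2, x_3 = -1, x_4 = 6/5, x_5 = 0.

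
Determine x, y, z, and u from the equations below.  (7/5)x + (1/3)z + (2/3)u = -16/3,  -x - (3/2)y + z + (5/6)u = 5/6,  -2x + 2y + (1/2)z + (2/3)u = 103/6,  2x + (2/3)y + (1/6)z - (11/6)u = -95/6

x = -5, y = 3, z = -3, u = 4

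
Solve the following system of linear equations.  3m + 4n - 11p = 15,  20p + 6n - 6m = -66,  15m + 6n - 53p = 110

no solution

Row-reduce:
R1 ← R1 / (3).
R2 ← R2 + 6·R1.
R3 ← R3 − 15·R1.
R2 ← R2 / (14).
R1 ← R1 − 4/3·R2.
R3 ← R3 + 14·R2.
Row 3 reduces to 0 = -1, a contradiction. The system is inconsistent.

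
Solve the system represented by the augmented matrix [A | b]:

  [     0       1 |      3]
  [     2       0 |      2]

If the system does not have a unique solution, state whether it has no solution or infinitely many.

x_1 = 1, x_2 = 3

Row-reduce the augmented matrix:
Swap R1 and R2.
R1 ← R1 / (2).
Reading off the reduced rows gives x_1 = 1, x_2 = 3.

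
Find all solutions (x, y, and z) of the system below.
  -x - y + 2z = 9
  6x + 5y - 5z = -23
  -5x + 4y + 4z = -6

x = 2, y = -3, z = 4

Row-reduce the augmented matrix:
R1 ← R1 / (-1).
R2 ← R2 − 6·R1.
R3 ← R3 + 5·R1.
R2 ← R2 / (-1).
R1 ← R1 − 1·R2.
R3 ← R3 − 9·R2.
R3 ← R3 / (57).
R1 ← R1 − 5·R3.
R2 ← R2 + 7·R3.
Reading off the reduced rows gives x = 2, y = -3, z = 4.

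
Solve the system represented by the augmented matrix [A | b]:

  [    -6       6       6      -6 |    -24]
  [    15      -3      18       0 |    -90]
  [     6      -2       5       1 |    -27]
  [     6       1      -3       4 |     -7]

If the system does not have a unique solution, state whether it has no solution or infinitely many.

Row-reduce:
R1 ← R1 / (-6).
R2 ← R2 − 15·R1.
R3 ← R3 − 6·R1.
R4 ← R4 − 6·R1.
R2 ← R2 / (12).
R1 ← R1 + 1·R2.
R3 ← R3 − 4·R2.
R4 ← R4 − 7·R2.
Swap R3 and R4.
R3 ← R3 / (-65/4).
R1 ← R1 − 7/4·R3.
R2 ← R2 − 11/4·R3.
Row 4 reduces to 0 = -1, a contradiction. The system is inconsistent.

no solution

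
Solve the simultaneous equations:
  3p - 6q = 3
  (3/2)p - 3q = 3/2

Row-reduce:
R1 ← R1 / (3).
R2 ← R2 − 3/2·R1.
Rank is 1 with 2 unknowns, leaving q free.

infinitely many solutions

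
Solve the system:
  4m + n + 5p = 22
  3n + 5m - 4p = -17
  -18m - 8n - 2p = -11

Row-reduce:
R1 ← R1 / (4).
R2 ← R2 − 5·R1.
R3 ← R3 + 18·R1.
R2 ← R2 / (7/4).
R1 ← R1 − 1/4·R2.
R3 ← R3 + 7/2·R2.
Row 3 reduces to 0 = -1, a contradiction. The system is inconsistent.

no solution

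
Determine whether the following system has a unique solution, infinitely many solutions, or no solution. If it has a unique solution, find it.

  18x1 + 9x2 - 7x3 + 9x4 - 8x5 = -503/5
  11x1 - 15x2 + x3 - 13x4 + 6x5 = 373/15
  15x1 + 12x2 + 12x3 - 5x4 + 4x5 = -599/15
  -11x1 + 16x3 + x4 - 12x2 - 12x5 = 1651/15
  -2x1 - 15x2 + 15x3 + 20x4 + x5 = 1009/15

Row-reduce the augmented matrix:
R1 ← R1 / (18).
R2 ← R2 − 11·R1.
R3 ← R3 − 15·R1.
R4 ← R4 + 11·R1.
R5 ← R5 + 2·R1.
R2 ← R2 / (-41/2).
R1 ← R1 − 1/2·R2.
R3 ← R3 − 9/2·R2.
R4 ← R4 + 13/2·R2.
R5 ← R5 + 14·R2.
R3 ← R3 / (2336/123).
R1 ← R1 + 32/123·R3.
R2 ← R2 + 95/369·R3.
R4 ← R4 − 412/41·R3.
R5 ← R5 − 1306/123·R3.
R4 ← R4 / (12339/584).
R1 ← R1 + 13/73·R4.
R2 ← R2 − 4751/7008·R4.
R3 ← R3 + 2037/2336·R4.
R5 ← R5 − 50099/1168·R4.
R5 ← R5 / (502141/12339).
R1 ← R1 + 2834/12339·R5.
R2 ← R2 − 19256/37017·R5.
R3 ← R3 + 1798/4113·R5.
R4 ← R4 + 15914/12339·R5.
Reading off the reduced rows gives x1 = -14/5, x2 = -14/5, x3 = 8/3, x4 = -1, x5 = -1/3.

x1 = -14/5, x2 = -14/5, x3 = 8/3, x4 = -1, x5 = -1/3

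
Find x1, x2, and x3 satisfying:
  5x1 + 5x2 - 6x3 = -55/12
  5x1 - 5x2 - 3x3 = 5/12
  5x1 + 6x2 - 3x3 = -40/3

x1 = -8/3, x2 = -5/4, x3 = -5/2

Row-reduce the augmented matrix:
R1 ← R1 / (5).
R2 ← R2 − 5·R1.
R3 ← R3 − 5·R1.
R2 ← R2 / (-10).
R1 ← R1 − 1·R2.
R3 ← R3 − 1·R2.
R3 ← R3 / (33/10).
R1 ← R1 + 9/10·R3.
R2 ← R2 + 3/10·R3.
Reading off the reduced rows gives x1 = -8/3, x2 = -5/4, x3 = -5/2.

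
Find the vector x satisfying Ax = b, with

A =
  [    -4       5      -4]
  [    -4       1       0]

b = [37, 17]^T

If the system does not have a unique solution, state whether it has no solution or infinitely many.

Row-reduce:
R1 ← R1 / (-4).
R2 ← R2 + 4·R1.
R2 ← R2 / (-4).
R1 ← R1 + 5/4·R2.
Rank is 2 with 3 unknowns, leaving x_3 free.

infinitely many solutions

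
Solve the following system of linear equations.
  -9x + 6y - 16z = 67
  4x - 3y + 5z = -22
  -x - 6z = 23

infinitely many solutions

Row-reduce:
R1 ← R1 / (-9).
R2 ← R2 − 4·R1.
R3 ← R3 + 1·R1.
R2 ← R2 / (-1/3).
R1 ← R1 + 2/3·R2.
R3 ← R3 + 2/3·R2.
Rank is 2 with 3 unknowns, leaving z free.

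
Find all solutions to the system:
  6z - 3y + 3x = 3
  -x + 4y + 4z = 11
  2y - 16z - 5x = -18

Row-reduce:
R1 ← R1 / (3).
R2 ← R2 + 1·R1.
R3 ← R3 + 5·R1.
R2 ← R2 / (3).
R1 ← R1 + 1·R2.
R3 ← R3 + 3·R2.
Row 3 reduces to 0 = -1, a contradiction. The system is inconsistent.

no solution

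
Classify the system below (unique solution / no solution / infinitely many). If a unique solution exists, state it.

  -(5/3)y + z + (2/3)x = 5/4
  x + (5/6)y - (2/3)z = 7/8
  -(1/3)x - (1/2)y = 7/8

Row-reduce the augmented matrix:
R1 ← R1 / (2/3).
R2 ← R2 − 1·R1.
R3 ← R3 + 1/3·R1.
R2 ← R2 / (10/3).
R1 ← R1 + 5/2·R2.
R3 ← R3 + 4/3·R2.
R3 ← R3 / (-11/30).
R1 ← R1 + 1/8·R3.
R2 ← R2 + 13/20·R3.
Reading off the reduced rows gives x = 3/4, y = -9/4, z = -3.

x = 3/4, y = -9/4, z = -3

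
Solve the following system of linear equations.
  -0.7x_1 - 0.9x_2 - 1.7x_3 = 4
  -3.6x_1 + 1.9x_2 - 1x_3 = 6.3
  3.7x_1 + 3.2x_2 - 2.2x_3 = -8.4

x_1 = -2, x_2 = -1, x_3 = -1

Row-reduce the augmented matrix:
R1 ← R1 / (-7/10).
R2 ← R2 + 18/5·R1.
R3 ← R3 − 37/10·R1.
R2 ← R2 / (457/70).
R1 ← R1 − 9/7·R2.
R3 ← R3 + 109/70·R2.
R3 ← R3 / (-42679/4570).
R1 ← R1 − 413/457·R3.
R2 ← R2 − 542/457·R3.
Reading off the reduced rows gives x_1 = -2, x_2 = -1, x_3 = -1.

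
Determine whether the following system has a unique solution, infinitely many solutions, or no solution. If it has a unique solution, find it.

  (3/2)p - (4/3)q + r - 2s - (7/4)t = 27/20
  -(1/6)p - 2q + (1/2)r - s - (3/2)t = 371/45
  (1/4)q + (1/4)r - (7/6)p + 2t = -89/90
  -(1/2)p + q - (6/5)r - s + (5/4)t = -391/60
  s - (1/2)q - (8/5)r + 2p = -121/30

p = -8/3, q = -3, r = 1, s = 7/5, t = -9/5

Row-reduce the augmented matrix:
R1 ← R1 / (3/2).
R2 ← R2 + 1/6·R1.
R3 ← R3 + 7/6·R1.
R4 ← R4 + 1/2·R1.
R5 ← R5 − 2·R1.
R2 ← R2 / (-58/27).
R1 ← R1 + 8/9·R2.
R3 ← R3 + 85/108·R2.
R4 ← R4 − 5/9·R2.
R5 ← R5 − 23/18·R2.
R3 ← R3 / (373/464).
R1 ← R1 − 12/29·R3.
R2 ← R2 + 33/116·R3.
R4 ← R4 + 411/580·R3.
R5 ← R5 + 2981/1160·R3.
R4 ← R4 / (-5519/1865).
R1 ← R1 + 96/373·R4.
R2 ← R2 − 66/373·R4.
R3 ← R3 + 514/373·R4.
R5 ← R5 + 1122/1865·R4.
R5 ← R5 / (112151/22076).
R1 ← R1 + 13581/11038·R5.
R2 ← R2 − 14511/11038·R5.
R3 ← R3 − 10415/11038·R5.
R4 ← R4 + 2497/5519·R5.
Reading off the reduced rows gives p = -8/3, q = -3, r = 1, s = 7/5, t = -9/5.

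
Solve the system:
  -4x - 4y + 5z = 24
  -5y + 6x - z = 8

Row-reduce:
R1 ← R1 / (-4).
R2 ← R2 − 6·R1.
R2 ← R2 / (-11).
R1 ← R1 − 1·R2.
Rank is 2 with 3 unknowns, leaving z free.

infinitely many solutions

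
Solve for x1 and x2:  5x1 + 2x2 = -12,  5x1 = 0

Row-reduce the augmented matrix:
R1 ← R1 / (5).
R2 ← R2 − 5·R1.
R2 ← R2 / (-2).
R1 ← R1 − 2/5·R2.
Reading off the reduced rows gives x1 = 0, x2 = -6.

x1 = 0, x2 = -6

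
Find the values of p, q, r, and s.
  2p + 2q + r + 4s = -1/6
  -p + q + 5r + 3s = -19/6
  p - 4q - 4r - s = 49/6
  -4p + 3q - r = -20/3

p = 2/3, q = -3/2, r = -1/2, s = 1/2

Row-reduce the augmented matrix:
R1 ← R1 / (2).
R2 ← R2 + 1·R1.
R3 ← R3 − 1·R1.
R4 ← R4 + 4·R1.
R2 ← R2 / (2).
R1 ← R1 − 1·R2.
R3 ← R3 + 5·R2.
R4 ← R4 − 7·R2.
R3 ← R3 / (37/4).
R1 ← R1 + 9/4·R3.
R2 ← R2 − 11/4·R3.
R4 ← R4 + 73/4·R3.
R4 ← R4 / (342/37).
R1 ← R1 − 67/37·R4.
R2 ← R2 + 12/37·R4.
R3 ← R3 − 38/37·R4.
Reading off the reduced rows gives p = 2/3, q = -3/2, r = -1/2, s = 1/2.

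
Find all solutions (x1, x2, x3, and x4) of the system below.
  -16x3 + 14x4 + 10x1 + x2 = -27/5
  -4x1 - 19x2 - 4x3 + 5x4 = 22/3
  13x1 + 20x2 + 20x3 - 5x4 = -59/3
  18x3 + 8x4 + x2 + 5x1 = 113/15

x1 = -2, x2 = 1/3, x3 = 1/3, x4 = 7/5

Row-reduce the augmented matrix:
R1 ← R1 / (10).
R2 ← R2 + 4·R1.
R3 ← R3 − 13·R1.
R4 ← R4 − 5·R1.
R2 ← R2 / (-93/5).
R1 ← R1 − 1/10·R2.
R3 ← R3 − 187/10·R2.
R4 ← R4 − 1/2·R2.
R3 ← R3 / (2822/93).
R1 ← R1 + 154/93·R3.
R2 ← R2 − 52/93·R3.
R4 ← R4 − 2392/93·R3.
R4 ← R4 / (33629/2822).
R1 ← R1 − 1090/1411·R4.
R2 ← R2 + 478/1411·R4.
R3 ← R3 + 2333/5644·R4.
Reading off the reduced rows gives x1 = -2, x2 = 1/3, x3 = 1/3, x4 = 7/5.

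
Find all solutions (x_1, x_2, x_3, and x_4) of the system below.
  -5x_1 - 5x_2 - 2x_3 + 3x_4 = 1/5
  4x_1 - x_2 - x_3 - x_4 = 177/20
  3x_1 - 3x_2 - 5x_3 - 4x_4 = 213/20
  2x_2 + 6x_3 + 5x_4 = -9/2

x_1 = 2, x_2 = -1/2, x_3 = -7/4, x_4 = 7/5

Row-reduce the augmented matrix:
R1 ← R1 / (-5).
R2 ← R2 − 4·R1.
R3 ← R3 − 3·R1.
R2 ← R2 / (-5).
R1 ← R1 − 1·R2.
R3 ← R3 + 6·R2.
R4 ← R4 − 2·R2.
R3 ← R3 / (-77/25).
R1 ← R1 + 3/25·R3.
R2 ← R2 − 13/25·R3.
R4 ← R4 − 124/25·R3.
R4 ← R4 / (-53/77).
R1 ← R1 + 13/77·R4.
R2 ← R2 + 72/77·R4.
R3 ← R3 − 97/77·R4.
Reading off the reduced rows gives x_1 = 2, x_2 = -1/2, x_3 = -7/4, x_4 = 7/5.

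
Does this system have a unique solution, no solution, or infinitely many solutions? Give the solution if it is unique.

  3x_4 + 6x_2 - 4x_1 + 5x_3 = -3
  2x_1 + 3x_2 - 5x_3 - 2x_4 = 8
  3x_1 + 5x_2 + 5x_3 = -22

Row-reduce:
R1 ← R1 / (-4).
R2 ← R2 − 2·R1.
R3 ← R3 − 3·R1.
R2 ← R2 / (6).
R1 ← R1 + 3/2·R2.
R3 ← R3 − 19/2·R2.
R3 ← R3 / (305/24).
R1 ← R1 + 15/8·R3.
R2 ← R2 + 5/12·R3.
Rank is 3 with 4 unknowns, leaving x_4 free.

infinitely many solutions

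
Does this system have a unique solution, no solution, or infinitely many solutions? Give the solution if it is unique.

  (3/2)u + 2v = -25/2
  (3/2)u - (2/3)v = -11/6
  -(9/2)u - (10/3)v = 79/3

Row-reduce:
R1 ← R1 / (3/2).
R2 ← R2 − 3/2·R1.
R3 ← R3 + 9/2·R1.
R2 ← R2 / (-8/3).
R1 ← R1 − 4/3·R2.
R3 ← R3 − 8/3·R2.
Row 3 reduces to 0 = -1/2, a contradiction. The system is inconsistent.

no solution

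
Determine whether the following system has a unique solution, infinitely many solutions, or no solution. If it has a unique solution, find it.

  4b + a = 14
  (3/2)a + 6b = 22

no solution

Row-reduce:
R2 ← R2 − 3/2·R1.
Row 2 reduces to 0 = 1, a contradiction. The system is inconsistent.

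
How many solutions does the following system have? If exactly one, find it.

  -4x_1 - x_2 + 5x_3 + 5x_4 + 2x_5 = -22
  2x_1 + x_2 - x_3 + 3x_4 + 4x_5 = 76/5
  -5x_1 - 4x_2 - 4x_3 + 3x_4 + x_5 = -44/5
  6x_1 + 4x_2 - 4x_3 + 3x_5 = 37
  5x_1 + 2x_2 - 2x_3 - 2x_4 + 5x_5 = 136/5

x_1 = 3, x_2 = 3/2, x_3 = -5/2, x_4 = 2/5, x_5 = 1

Row-reduce the augmented matrix:
R1 ← R1 / (-4).
R2 ← R2 − 2·R1.
R3 ← R3 + 5·R1.
R4 ← R4 − 6·R1.
R5 ← R5 − 5·R1.
R2 ← R2 / (1/2).
R1 ← R1 − 1/4·R2.
R3 ← R3 + 11/4·R2.
R4 ← R4 − 5/2·R2.
R5 ← R5 − 3/4·R2.
R3 ← R3 / (-2).
R1 ← R1 + 2·R3.
R2 ← R2 − 3·R3.
R4 ← R4 + 4·R3.
R5 ← R5 − 2·R3.
R4 ← R4 / (-74).
R1 ← R1 + 31·R4.
R2 ← R2 − 103/2·R4.
R3 ← R3 + 27/2·R4.
R5 ← R5 − 23·R4.
R5 ← R5 / (291/74).
R1 ← R1 − 55/74·R5.
R2 ← R2 + 61/148·R5.
R3 ← R3 + 7/148·R5.
R4 ← R4 − 71/74·R5.
Reading off the reduced rows gives x_1 = 3, x_2 = 3/2, x_3 = -5/2, x_4 = 2/5, x_5 = 1.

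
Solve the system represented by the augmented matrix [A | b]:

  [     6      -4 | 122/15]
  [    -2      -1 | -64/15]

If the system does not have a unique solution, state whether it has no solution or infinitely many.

x_1 = 9/5, x_2 = 2/3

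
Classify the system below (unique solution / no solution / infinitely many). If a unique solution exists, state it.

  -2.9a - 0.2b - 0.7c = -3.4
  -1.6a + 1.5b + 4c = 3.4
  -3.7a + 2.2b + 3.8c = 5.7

a = 1, b = 6, c = -1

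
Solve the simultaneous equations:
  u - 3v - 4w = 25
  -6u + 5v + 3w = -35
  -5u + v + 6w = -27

Row-reduce the augmented matrix:
R2 ← R2 + 6·R1.
R3 ← R3 + 5·R1.
R2 ← R2 / (-13).
R1 ← R1 + 3·R2.
R3 ← R3 + 14·R2.
R3 ← R3 / (112/13).
R1 ← R1 − 11/13·R3.
R2 ← R2 − 21/13·R3.
Reading off the reduced rows gives u = 1, v = -4, w = -3.

u = 1, v = -4, w = -3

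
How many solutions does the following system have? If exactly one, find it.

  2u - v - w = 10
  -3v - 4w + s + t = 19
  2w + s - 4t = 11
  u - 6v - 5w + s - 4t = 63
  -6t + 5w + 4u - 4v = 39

Row-reduce the augmented matrix:
R1 ← R1 / (2).
R4 ← R4 − 1·R1.
R5 ← R5 − 4·R1.
R2 ← R2 / (-3).
R1 ← R1 + 1/2·R2.
R4 ← R4 + 11/2·R2.
R5 ← R5 + 2·R2.
R3 ← R3 / (2).
R1 ← R1 − 1/6·R3.
R2 ← R2 − 4/3·R3.
R4 ← R4 − 17/6·R3.
R5 ← R5 − 29/3·R3.
R4 ← R4 / (-9/4).
R1 ← R1 + 1/4·R4.
R2 ← R2 + 1·R4.
R3 ← R3 − 1/2·R4.
R5 ← R5 + 11/2·R4.
R5 ← R5 / (353/27).
R1 ← R1 − 5/27·R5.
R2 ← R2 − 65/27·R5.
R3 ← R3 + 55/27·R5.
R4 ← R4 − 2/27·R5.
Reading off the reduced rows gives u = 1, v = -5, w = -3, s = -3, t = -5.

u = 1, v = -5, w = -3, s = -3, t = -5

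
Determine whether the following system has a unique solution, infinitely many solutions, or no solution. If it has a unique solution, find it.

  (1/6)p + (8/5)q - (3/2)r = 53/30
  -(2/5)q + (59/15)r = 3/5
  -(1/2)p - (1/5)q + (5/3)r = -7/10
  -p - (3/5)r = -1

no solution

Row-reduce:
R1 ← R1 / (1/6).
R3 ← R3 + 1/2·R1.
R4 ← R4 + 1·R1.
R2 ← R2 / (-2/5).
R1 ← R1 − 48/5·R2.
R3 ← R3 − 23/5·R2.
R4 ← R4 − 48/5·R2.
R3 ← R3 / (212/5).
R1 ← R1 − 427/5·R3.
R2 ← R2 + 59/6·R3.
R4 ← R4 − 424/5·R3.
Row 4 reduces to 0 = 1, a contradiction. The system is inconsistent.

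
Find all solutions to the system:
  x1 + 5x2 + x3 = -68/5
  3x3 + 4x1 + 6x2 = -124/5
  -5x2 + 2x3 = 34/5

x1 = -2, x2 = -2, x3 = -8/5

Row-reduce the augmented matrix:
R2 ← R2 − 4·R1.
R2 ← R2 / (-14).
R1 ← R1 − 5·R2.
R3 ← R3 + 5·R2.
R3 ← R3 / (33/14).
R1 ← R1 − 9/14·R3.
R2 ← R2 − 1/14·R3.
Reading off the reduced rows gives x1 = -2, x2 = -2, x3 = -8/5.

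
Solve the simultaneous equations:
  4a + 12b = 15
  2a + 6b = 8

no solution

Row-reduce:
R1 ← R1 / (4).
R2 ← R2 − 2·R1.
Row 2 reduces to 0 = 1/2, a contradiction. The system is inconsistent.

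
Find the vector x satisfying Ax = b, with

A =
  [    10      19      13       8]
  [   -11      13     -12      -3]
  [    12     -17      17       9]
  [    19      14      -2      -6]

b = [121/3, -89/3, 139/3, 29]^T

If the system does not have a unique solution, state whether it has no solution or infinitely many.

Row-reduce the augmented matrix:
R1 ← R1 / (10).
R2 ← R2 + 11·R1.
R3 ← R3 − 12·R1.
R4 ← R4 − 19·R1.
R2 ← R2 / (339/10).
R1 ← R1 − 19/10·R2.
R3 ← R3 + 199/5·R2.
R4 ← R4 + 221/10·R2.
R3 ← R3 / (1390/339).
R1 ← R1 − 397/339·R3.
R2 ← R2 − 23/339·R3.
R4 ← R4 + 8543/339·R3.
R4 ← R4 / (5767/278).
R1 ← R1 + 361/278·R4.
R2 ← R2 − 19/278·R4.
R3 ← R3 − 421/278·R4.
Reading off the reduced rows gives x_1 = 7/3, x_2 = 0, x_3 = -1/3, x_4 = 8/3.

x_1 = 7/3, x_2 = 0, x_3 = -1/3, x_4 = 8/3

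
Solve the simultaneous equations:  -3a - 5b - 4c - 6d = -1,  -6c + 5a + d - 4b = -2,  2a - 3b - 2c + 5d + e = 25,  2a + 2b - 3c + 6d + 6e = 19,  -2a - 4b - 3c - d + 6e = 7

a = -6, b = -1, c = -3, d = 6, e = -2

Row-reduce the augmented matrix:
R1 ← R1 / (-3).
R2 ← R2 − 5·R1.
R3 ← R3 − 2·R1.
R4 ← R4 − 2·R1.
R5 ← R5 + 2·R1.
R2 ← R2 / (-37/3).
R1 ← R1 − 5/3·R2.
R3 ← R3 + 19/3·R2.
R4 ← R4 + 4/3·R2.
R5 ← R5 + 2/3·R2.
R3 ← R3 / (68/37).
R1 ← R1 + 14/37·R3.
R2 ← R2 − 38/37·R3.
R4 ← R4 + 159/37·R3.
R5 ← R5 − 13/37·R3.
R4 ← R4 / (274/17).
R1 ← R1 − 33/17·R4.
R2 ← R2 + 41/17·R4.
R3 ← R3 − 52/17·R4.
R5 ← R5 − 41/17·R4.
R5 ← R5 / (4999/1096).
R1 ← R1 + 875/1096·R5.
R2 ← R2 − 755/1096·R5.
R3 ← R3 + 569/548·R5.
R4 ← R4 − 567/1096·R5.
Reading off the reduced rows gives a = -6, b = -1, c = -3, d = 6, e = -2.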